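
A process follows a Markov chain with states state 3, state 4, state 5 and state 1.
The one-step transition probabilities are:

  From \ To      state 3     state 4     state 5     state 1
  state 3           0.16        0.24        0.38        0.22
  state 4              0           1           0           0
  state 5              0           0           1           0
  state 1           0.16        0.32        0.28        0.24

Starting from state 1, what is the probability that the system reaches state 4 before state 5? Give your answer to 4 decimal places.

0.5093

Let h(s) be the probability of absorption at state 4 starting from transient state s. Then h(state 4) = 1 and h(state 5) = 0. By first-step analysis:
h(state 3) = 0.16·h(state 3) + 0.24·1 + 0.38·0 + 0.22·h(state 1)
h(state 1) = 0.16·h(state 3) + 0.32·1 + 0.28·0 + 0.24·h(state 1)
Solving: h(state 3) = 0.4191, h(state 1) = 0.5093.
Starting from state 1, the probability is 0.5093.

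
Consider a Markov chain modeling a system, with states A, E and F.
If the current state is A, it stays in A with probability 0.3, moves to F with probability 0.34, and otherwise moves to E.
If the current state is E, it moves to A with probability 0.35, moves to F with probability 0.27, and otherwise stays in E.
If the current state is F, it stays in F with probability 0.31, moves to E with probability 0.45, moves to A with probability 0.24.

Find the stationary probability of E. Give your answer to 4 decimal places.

Let the stationary distribution be π with π = πP and π_1 + π_2 + π_3 = 1.
π_1 = 0.3·π_1 + 0.35·π_2 + 0.24·π_3
π_2 = 0.36·π_1 + 0.38·π_2 + 0.45·π_3
Solving with the normalization constraint gives π = (0.3016, 0.3952, 0.3032).
So the stationary probability of E is 0.3952.

0.3952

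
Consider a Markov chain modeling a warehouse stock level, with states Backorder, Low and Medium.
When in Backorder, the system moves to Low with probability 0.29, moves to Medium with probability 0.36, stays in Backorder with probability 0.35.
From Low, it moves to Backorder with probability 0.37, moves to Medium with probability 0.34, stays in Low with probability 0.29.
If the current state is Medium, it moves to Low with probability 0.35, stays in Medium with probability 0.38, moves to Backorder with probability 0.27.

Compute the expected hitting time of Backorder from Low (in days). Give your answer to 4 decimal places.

2.9888

Let t(s) be the expected number of days to first reach Backorder from state s, with t(Backorder) = 0. Conditioning on the first day:
t(Low) = 1 + 0.29·t(Low) + 0.34·t(Medium)
t(Medium) = 1 + 0.35·t(Low) + 0.38·t(Medium)
Solving: t(Low) = 2.9888, t(Medium) = 3.3001.
Expected days from Low to Backorder: 2.9888.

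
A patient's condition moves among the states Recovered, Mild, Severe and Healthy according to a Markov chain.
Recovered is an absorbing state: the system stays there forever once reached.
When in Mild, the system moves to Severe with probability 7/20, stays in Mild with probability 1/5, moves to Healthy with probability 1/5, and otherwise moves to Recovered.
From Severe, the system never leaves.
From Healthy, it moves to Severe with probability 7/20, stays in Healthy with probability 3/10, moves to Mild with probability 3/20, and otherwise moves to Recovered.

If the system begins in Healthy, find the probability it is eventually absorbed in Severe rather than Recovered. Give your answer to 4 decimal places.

Let h(s) be the probability of absorption at Severe starting from transient state s. Then h(Severe) = 1 and h(Recovered) = 0. By first-step analysis:
h(Mild) = 0.25·0 + 0.2·h(Mild) + 0.35·1 + 0.2·h(Healthy)
h(Healthy) = 0.2·0 + 0.15·h(Mild) + 0.35·1 + 0.3·h(Healthy)
Solving: h(Mild) = 0.5943, h(Healthy) = 0.6274.
Starting from Healthy, the probability is 0.6274.

0.6274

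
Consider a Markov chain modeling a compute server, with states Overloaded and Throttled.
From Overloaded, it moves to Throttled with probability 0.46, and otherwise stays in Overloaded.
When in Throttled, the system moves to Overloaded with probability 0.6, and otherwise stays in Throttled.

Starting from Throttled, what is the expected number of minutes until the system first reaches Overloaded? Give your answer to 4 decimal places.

Let t(s) be the expected number of minutes to first reach Overloaded from state s, with t(Overloaded) = 0. Conditioning on the first minute:
t(Throttled) = 1 + 0.4·t(Throttled)
Solving: t(Throttled) = 1.6667.
Expected minutes from Throttled to Overloaded: 1.6667.

1.6667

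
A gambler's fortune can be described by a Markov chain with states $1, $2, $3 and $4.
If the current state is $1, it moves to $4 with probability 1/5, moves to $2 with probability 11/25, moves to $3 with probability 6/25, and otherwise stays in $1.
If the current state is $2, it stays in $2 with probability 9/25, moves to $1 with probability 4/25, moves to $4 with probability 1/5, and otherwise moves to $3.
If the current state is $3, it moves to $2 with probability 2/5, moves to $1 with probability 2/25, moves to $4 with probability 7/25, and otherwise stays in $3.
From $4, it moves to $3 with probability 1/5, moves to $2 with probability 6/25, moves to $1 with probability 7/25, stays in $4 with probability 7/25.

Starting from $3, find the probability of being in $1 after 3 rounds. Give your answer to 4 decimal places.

Propagate the distribution vector 3 rounds from $3.
After 0 rounds: (0.0000, 0.0000, 1.0000, 0.0000)
After 1 round: (0.0800, 0.4000, 0.2400, 0.2800)
After 2 rounds: (0.1712, 0.3424, 0.2448, 0.2416)
After 3 rounds: (0.1626, 0.3545, 0.2440, 0.2389)
P(in $1 after 3 rounds) = 0.1626

0.1626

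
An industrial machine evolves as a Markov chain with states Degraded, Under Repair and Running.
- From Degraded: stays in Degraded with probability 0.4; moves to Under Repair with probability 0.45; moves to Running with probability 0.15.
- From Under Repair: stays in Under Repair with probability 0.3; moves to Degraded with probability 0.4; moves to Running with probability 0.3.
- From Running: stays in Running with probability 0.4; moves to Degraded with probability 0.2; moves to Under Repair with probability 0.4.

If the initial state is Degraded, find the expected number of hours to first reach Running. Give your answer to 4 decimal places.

Let t(s) be the expected number of hours to first reach Running from state s, with t(Running) = 0. Conditioning on the first hour:
t(Degraded) = 1 + 0.4·t(Degraded) + 0.45·t(Under Repair)
t(Under Repair) = 1 + 0.4·t(Degraded) + 0.3·t(Under Repair)
Solving: t(Degraded) = 4.7917, t(Under Repair) = 4.1667.
Expected hours from Degraded to Running: 4.7917.

4.7917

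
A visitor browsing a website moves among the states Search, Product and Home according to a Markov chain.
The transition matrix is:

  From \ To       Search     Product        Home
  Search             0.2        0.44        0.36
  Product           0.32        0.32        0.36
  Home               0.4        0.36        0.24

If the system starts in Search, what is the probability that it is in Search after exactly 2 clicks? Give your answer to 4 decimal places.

0.3248

Sum over the intermediate state after 1 click:
P = P(Search→Search)·P(Search→Search) + P(Search→Product)·P(Product→Search) + P(Search→Home)·P(Home→Search)
  = 0.2×0.2 + 0.44×0.32 + 0.36×0.4
  = 0.0400 + 0.1408 + 0.1440 = 0.3248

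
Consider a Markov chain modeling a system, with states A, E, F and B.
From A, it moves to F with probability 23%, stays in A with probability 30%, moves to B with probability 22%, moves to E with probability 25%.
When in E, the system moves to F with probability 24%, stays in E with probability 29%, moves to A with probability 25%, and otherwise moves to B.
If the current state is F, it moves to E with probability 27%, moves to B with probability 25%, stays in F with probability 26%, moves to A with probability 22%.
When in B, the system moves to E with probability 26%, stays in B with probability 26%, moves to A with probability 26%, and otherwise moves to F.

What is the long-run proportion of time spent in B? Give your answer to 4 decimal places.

0.2366

Let the stationary distribution be π with π = πP and π_1 + π_2 + π_3 + π_4 = 1.
π_1 = 0.3·π_1 + 0.25·π_2 + 0.22·π_3 + 0.26·π_4
π_2 = 0.25·π_1 + 0.29·π_2 + 0.27·π_3 + 0.26·π_4
π_3 = 0.23·π_1 + 0.24·π_2 + 0.26·π_3 + 0.22·π_4
Solving with the normalization constraint gives π = (0.2582, 0.2678, 0.2374, 0.2366).
So the stationary probability of B is 0.2366.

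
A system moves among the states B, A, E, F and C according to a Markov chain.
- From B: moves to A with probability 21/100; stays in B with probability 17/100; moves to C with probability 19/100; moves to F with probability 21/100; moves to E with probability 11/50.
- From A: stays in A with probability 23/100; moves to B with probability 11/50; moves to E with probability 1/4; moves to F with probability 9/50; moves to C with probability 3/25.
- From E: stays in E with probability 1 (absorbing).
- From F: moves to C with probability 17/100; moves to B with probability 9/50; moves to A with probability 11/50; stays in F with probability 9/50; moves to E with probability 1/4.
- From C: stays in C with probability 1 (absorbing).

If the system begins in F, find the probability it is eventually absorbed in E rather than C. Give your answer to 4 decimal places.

0.6003

Let h(s) be the probability of absorption at E starting from transient state s. Then h(E) = 1 and h(C) = 0. By first-step analysis:
h(B) = 0.17·h(B) + 0.21·h(A) + 0.22·1 + 0.21·h(F) + 0.19·0
h(A) = 0.22·h(B) + 0.23·h(A) + 0.25·1 + 0.18·h(F) + 0.12·0
h(F) = 0.18·h(B) + 0.22·h(A) + 0.25·1 + 0.18·h(F) + 0.17·0
Solving: h(B) = 0.5763, h(A) = 0.6296, h(F) = 0.6003.
Starting from F, the probability is 0.6003.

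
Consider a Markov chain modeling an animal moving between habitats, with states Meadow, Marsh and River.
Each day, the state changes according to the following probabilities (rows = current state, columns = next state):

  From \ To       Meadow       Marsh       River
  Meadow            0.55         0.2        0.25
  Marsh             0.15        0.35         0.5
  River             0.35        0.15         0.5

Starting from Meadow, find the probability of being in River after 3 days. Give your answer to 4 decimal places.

0.3950

Propagate the distribution vector 3 days from Meadow.
After 0 days: (1.0000, 0.0000, 0.0000)
After 1 day: (0.5500, 0.2000, 0.2500)
After 2 days: (0.4200, 0.2175, 0.3625)
After 3 days: (0.3905, 0.2145, 0.3950)
P(in River after 3 days) = 0.3950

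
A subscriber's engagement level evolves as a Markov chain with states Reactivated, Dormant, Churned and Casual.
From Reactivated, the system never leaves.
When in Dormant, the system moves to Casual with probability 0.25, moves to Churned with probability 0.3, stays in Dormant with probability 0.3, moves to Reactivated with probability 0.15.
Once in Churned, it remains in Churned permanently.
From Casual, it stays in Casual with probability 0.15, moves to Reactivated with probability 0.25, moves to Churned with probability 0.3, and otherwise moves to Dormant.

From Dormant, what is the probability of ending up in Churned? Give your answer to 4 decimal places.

0.6346

Let h(s) be the probability of absorption at Churned starting from transient state s. Then h(Churned) = 1 and h(Reactivated) = 0. By first-step analysis:
h(Dormant) = 0.15·0 + 0.3·h(Dormant) + 0.3·1 + 0.25·h(Casual)
h(Casual) = 0.25·0 + 0.3·h(Dormant) + 0.3·1 + 0.15·h(Casual)
Solving: h(Dormant) = 0.6346, h(Casual) = 0.5769.
Starting from Dormant, the probability is 0.6346.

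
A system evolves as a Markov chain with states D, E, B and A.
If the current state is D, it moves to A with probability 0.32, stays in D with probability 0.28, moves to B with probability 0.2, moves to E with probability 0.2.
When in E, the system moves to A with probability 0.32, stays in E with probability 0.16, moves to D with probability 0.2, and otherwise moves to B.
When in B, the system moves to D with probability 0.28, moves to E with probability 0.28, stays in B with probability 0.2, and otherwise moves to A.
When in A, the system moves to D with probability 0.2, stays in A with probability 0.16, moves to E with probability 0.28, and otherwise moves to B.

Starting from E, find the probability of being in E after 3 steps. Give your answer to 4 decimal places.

Propagate the distribution vector 3 steps from E.
After 0 steps: (0.0000, 1.0000, 0.0000, 0.0000)
After 1 step: (0.2000, 0.1600, 0.3200, 0.3200)
After 2 steps: (0.2416, 0.2448, 0.2704, 0.2432)
After 3 steps: (0.2410, 0.2313, 0.2683, 0.2595)
P(in E after 3 steps) = 0.2313

0.2313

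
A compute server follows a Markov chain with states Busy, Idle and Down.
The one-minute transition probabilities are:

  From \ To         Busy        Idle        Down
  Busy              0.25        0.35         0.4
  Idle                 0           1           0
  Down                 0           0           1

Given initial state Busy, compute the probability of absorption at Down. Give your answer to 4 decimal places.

0.5333

Let h(s) be the probability of absorption at Down starting from transient state s. Then h(Down) = 1 and h(Idle) = 0. By first-step analysis:
h(Busy) = 0.25·h(Busy) + 0.35·0 + 0.4·1
Solving: h(Busy) = 0.5333.
Starting from Busy, the probability is 0.5333.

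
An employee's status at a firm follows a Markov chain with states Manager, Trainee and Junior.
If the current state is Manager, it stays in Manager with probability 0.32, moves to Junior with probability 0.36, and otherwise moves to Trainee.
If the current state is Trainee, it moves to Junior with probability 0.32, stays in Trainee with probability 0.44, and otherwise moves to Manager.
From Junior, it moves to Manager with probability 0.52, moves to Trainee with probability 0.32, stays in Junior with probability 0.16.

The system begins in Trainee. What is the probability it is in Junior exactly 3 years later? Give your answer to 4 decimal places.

0.2894

Propagate the distribution vector 3 years from Trainee.
After 0 years: (0.0000, 1.0000, 0.0000)
After 1 year: (0.2400, 0.4400, 0.3200)
After 2 years: (0.3488, 0.3728, 0.2784)
After 3 years: (0.3459, 0.3647, 0.2894)
P(in Junior after 3 years) = 0.2894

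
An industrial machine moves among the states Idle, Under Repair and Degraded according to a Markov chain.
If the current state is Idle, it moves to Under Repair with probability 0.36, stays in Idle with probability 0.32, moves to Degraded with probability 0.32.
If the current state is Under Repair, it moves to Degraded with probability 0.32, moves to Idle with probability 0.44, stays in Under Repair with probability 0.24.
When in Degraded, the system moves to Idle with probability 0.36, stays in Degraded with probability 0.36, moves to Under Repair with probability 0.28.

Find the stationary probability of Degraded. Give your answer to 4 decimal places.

Let the stationary distribution be π with π = πP and π_1 + π_2 + π_3 = 1.
π_1 = 0.32·π_1 + 0.44·π_2 + 0.36·π_3
π_2 = 0.36·π_1 + 0.24·π_2 + 0.28·π_3
Solving with the normalization constraint gives π = (0.3690, 0.2976, 0.3333).
So the stationary probability of Degraded is 0.3333.

0.3333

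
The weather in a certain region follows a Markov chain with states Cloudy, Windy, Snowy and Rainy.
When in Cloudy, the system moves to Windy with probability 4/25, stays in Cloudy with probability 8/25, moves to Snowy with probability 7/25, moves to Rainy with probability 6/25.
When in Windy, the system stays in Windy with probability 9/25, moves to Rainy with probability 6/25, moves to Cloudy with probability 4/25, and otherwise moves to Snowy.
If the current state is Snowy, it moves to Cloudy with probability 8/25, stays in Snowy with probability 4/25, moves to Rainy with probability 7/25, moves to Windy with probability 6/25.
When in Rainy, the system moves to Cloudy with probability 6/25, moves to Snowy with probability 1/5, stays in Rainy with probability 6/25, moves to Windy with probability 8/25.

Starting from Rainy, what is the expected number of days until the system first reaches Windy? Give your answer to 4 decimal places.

Let t(s) be the expected number of days to first reach Windy from state s, with t(Windy) = 0. Conditioning on the first day:
t(Cloudy) = 1 + 0.32·t(Cloudy) + 0.28·t(Snowy) + 0.24·t(Rainy)
t(Snowy) = 1 + 0.32·t(Cloudy) + 0.16·t(Snowy) + 0.28·t(Rainy)
t(Rainy) = 1 + 0.24·t(Cloudy) + 0.2·t(Snowy) + 0.24·t(Rainy)
Solving: t(Cloudy) = 4.5775, t(Snowy) = 4.2254, t(Rainy) = 3.8732.
Expected days from Rainy to Windy: 3.8732.

3.8732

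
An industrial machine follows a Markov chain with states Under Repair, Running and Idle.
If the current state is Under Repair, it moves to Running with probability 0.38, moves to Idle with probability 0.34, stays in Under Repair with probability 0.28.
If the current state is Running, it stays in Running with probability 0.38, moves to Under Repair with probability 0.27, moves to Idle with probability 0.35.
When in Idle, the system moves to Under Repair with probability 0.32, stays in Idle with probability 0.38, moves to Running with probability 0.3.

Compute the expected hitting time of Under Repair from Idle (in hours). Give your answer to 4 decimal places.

3.2928

Let t(s) be the expected number of hours to first reach Under Repair from state s, with t(Under Repair) = 0. Conditioning on the first hour:
t(Running) = 1 + 0.38·t(Running) + 0.35·t(Idle)
t(Idle) = 1 + 0.3·t(Running) + 0.38·t(Idle)
Solving: t(Running) = 3.4717, t(Idle) = 3.2928.
Expected hours from Idle to Under Repair: 3.2928.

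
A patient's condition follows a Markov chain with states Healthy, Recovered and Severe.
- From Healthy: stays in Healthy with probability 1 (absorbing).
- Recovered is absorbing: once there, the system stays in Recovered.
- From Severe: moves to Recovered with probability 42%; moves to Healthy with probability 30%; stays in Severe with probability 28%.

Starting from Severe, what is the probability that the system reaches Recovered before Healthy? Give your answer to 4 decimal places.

Let h(s) be the probability of absorption at Recovered starting from transient state s. Then h(Recovered) = 1 and h(Healthy) = 0. By first-step analysis:
h(Severe) = 0.3·0 + 0.42·1 + 0.28·h(Severe)
Solving: h(Severe) = 0.5833.
Starting from Severe, the probability is 0.5833.

0.5833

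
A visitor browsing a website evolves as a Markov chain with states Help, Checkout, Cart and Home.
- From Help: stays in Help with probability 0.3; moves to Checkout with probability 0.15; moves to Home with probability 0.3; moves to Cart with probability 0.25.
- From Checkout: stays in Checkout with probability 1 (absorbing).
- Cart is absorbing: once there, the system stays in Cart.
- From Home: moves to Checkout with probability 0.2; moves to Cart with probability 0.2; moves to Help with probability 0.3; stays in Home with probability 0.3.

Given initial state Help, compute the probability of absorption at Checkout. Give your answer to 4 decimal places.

0.4125

Let h(s) be the probability of absorption at Checkout starting from transient state s. Then h(Checkout) = 1 and h(Cart) = 0. By first-step analysis:
h(Help) = 0.3·h(Help) + 0.15·1 + 0.25·0 + 0.3·h(Home)
h(Home) = 0.3·h(Help) + 0.2·1 + 0.2·0 + 0.3·h(Home)
Solving: h(Help) = 0.4125, h(Home) = 0.4625.
Starting from Help, the probability is 0.4125.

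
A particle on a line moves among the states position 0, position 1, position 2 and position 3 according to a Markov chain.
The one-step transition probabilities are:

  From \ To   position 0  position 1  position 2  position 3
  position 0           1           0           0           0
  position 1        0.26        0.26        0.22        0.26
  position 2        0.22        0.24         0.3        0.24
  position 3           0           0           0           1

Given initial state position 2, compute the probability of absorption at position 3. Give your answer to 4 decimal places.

0.5159

Let h(s) be the probability of absorption at position 3 starting from transient state s. Then h(position 3) = 1 and h(position 0) = 0. By first-step analysis:
h(position 1) = 0.26·0 + 0.26·h(position 1) + 0.22·h(position 2) + 0.26·1
h(position 2) = 0.22·0 + 0.24·h(position 1) + 0.3·h(position 2) + 0.24·1
Solving: h(position 1) = 0.5047, h(position 2) = 0.5159.
Starting from position 2, the probability is 0.5159.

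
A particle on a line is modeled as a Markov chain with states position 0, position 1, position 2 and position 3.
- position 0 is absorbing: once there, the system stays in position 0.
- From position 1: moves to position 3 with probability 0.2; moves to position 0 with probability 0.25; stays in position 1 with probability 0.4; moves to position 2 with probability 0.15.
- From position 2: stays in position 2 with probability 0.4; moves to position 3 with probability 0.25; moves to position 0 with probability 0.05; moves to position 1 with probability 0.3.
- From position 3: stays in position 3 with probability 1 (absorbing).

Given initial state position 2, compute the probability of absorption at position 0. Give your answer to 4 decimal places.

0.3333

Let h(s) be the probability of absorption at position 0 starting from transient state s. Then h(position 0) = 1 and h(position 3) = 0. By first-step analysis:
h(position 1) = 0.25·1 + 0.4·h(position 1) + 0.15·h(position 2) + 0.2·0
h(position 2) = 0.05·1 + 0.3·h(position 1) + 0.4·h(position 2) + 0.25·0
Solving: h(position 1) = 0.5000, h(position 2) = 0.3333.
Starting from position 2, the probability is 0.3333.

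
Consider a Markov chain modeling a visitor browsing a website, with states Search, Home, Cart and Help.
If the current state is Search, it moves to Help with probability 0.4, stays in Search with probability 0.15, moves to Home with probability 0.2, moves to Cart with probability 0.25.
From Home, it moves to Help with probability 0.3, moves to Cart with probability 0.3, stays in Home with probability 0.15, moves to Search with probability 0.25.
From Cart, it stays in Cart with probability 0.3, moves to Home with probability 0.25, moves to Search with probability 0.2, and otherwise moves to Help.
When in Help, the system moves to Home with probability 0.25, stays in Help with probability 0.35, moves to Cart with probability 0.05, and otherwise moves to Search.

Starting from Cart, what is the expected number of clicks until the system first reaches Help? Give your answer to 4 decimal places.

3.4360

Let t(s) be the expected number of clicks to first reach Help from state s, with t(Help) = 0. Conditioning on the first click:
t(Search) = 1 + 0.15·t(Search) + 0.2·t(Home) + 0.25·t(Cart)
t(Home) = 1 + 0.25·t(Search) + 0.15·t(Home) + 0.3·t(Cart)
t(Cart) = 1 + 0.2·t(Search) + 0.25·t(Home) + 0.3·t(Cart)
Solving: t(Search) = 2.9536, t(Home) = 3.2579, t(Cart) = 3.4360.
Expected clicks from Cart to Help: 3.4360.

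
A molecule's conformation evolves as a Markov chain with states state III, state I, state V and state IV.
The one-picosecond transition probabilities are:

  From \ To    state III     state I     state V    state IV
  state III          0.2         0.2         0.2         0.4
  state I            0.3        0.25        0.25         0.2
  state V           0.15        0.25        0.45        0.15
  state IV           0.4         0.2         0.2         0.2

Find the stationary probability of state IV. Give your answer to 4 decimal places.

0.2371

Let the stationary distribution be π with π = πP and π_1 + π_2 + π_3 + π_4 = 1.
π_1 = 0.2·π_1 + 0.3·π_2 + 0.15·π_3 + 0.4·π_4
π_2 = 0.2·π_1 + 0.25·π_2 + 0.25·π_3 + 0.2·π_4
π_3 = 0.2·π_1 + 0.25·π_2 + 0.45·π_3 + 0.2·π_4
Solving with the normalization constraint gives π = (0.2559, 0.2254, 0.2817, 0.2371).
So the stationary probability of state IV is 0.2371.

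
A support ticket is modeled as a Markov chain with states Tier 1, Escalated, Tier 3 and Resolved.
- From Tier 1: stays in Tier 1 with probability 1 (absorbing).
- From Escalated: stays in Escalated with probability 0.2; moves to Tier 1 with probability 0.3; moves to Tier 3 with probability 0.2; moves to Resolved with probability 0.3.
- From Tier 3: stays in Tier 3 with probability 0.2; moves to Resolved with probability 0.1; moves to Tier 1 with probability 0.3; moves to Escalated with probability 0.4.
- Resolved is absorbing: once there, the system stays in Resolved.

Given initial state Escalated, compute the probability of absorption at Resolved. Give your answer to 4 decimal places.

0.4643

Let h(s) be the probability of absorption at Resolved starting from transient state s. Then h(Resolved) = 1 and h(Tier 1) = 0. By first-step analysis:
h(Escalated) = 0.3·0 + 0.2·h(Escalated) + 0.2·h(Tier 3) + 0.3·1
h(Tier 3) = 0.3·0 + 0.4·h(Escalated) + 0.2·h(Tier 3) + 0.1·1
Solving: h(Escalated) = 0.4643, h(Tier 3) = 0.3571.
Starting from Escalated, the probability is 0.4643.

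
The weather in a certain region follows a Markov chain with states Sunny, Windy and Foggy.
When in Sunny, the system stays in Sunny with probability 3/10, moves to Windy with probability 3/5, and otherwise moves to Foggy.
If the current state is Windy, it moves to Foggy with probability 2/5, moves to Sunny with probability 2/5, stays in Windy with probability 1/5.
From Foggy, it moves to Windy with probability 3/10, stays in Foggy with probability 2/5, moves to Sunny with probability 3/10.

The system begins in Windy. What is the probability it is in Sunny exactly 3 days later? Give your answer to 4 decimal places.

Propagate the distribution vector 3 days from Windy.
After 0 days: (0.0000, 1.0000, 0.0000)
After 1 day: (0.4000, 0.2000, 0.4000)
After 2 days: (0.3200, 0.4000, 0.2800)
After 3 days: (0.3400, 0.3560, 0.3040)
P(in Sunny after 3 days) = 0.3400

0.3400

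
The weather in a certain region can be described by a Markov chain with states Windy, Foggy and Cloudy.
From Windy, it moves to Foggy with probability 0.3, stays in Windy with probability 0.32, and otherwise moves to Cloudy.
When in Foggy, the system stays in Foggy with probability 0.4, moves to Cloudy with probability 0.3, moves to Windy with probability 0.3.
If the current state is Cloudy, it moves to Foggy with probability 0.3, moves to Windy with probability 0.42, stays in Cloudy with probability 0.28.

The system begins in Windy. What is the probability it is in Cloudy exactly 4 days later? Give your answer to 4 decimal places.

0.3212

Propagate the distribution vector 4 days from Windy.
After 0 days: (1.0000, 0.0000, 0.0000)
After 1 day: (0.3200, 0.3000, 0.3800)
After 2 days: (0.3520, 0.3300, 0.3180)
After 3 days: (0.3452, 0.3330, 0.3218)
After 4 days: (0.3455, 0.3333, 0.3212)
P(in Cloudy after 4 days) = 0.3212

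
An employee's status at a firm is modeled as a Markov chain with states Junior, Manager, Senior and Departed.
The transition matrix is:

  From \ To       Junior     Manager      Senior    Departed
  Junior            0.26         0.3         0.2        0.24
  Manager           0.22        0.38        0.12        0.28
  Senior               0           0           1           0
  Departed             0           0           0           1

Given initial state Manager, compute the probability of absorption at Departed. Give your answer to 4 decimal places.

Let h(s) be the probability of absorption at Departed starting from transient state s. Then h(Departed) = 1 and h(Senior) = 0. By first-step analysis:
h(Junior) = 0.26·h(Junior) + 0.3·h(Manager) + 0.2·0 + 0.24·1
h(Manager) = 0.22·h(Junior) + 0.38·h(Manager) + 0.12·0 + 0.28·1
Solving: h(Junior) = 0.5927, h(Manager) = 0.6619.
Starting from Manager, the probability is 0.6619.

0.6619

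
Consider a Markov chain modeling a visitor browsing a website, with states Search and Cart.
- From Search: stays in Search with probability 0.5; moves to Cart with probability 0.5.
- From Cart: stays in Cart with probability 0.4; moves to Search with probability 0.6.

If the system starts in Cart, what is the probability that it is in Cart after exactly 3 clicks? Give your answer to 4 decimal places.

Propagate the distribution vector 3 clicks from Cart.
After 0 clicks: (0.0000, 1.0000)
After 1 click: (0.6000, 0.4000)
After 2 clicks: (0.5400, 0.4600)
After 3 clicks: (0.5460, 0.4540)
P(in Cart after 3 clicks) = 0.4540

0.4540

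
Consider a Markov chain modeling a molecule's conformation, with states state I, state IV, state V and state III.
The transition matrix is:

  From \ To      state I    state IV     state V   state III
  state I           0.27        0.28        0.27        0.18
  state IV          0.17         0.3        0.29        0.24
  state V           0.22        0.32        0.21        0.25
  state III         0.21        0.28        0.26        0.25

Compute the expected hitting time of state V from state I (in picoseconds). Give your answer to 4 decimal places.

3.6550

Let t(s) be the expected number of picoseconds to first reach state V from state s, with t(state V) = 0. Conditioning on the first picosecond:
t(state I) = 1 + 0.27·t(state I) + 0.28·t(state IV) + 0.18·t(state III)
t(state IV) = 1 + 0.17·t(state I) + 0.3·t(state IV) + 0.24·t(state III)
t(state III) = 1 + 0.21·t(state I) + 0.28·t(state IV) + 0.25·t(state III)
Solving: t(state I) = 3.6550, t(state IV) = 3.5829, t(state III) = 3.6943.
Expected picoseconds from state I to state V: 3.6550.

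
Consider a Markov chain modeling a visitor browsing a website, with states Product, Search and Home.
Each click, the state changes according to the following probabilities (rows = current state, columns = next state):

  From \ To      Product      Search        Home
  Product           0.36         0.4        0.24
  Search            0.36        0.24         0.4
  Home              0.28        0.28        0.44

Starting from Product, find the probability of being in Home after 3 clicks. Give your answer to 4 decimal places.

0.3596

Propagate the distribution vector 3 clicks from Product.
After 0 clicks: (1.0000, 0.0000, 0.0000)
After 1 click: (0.3600, 0.4000, 0.2400)
After 2 clicks: (0.3408, 0.3072, 0.3520)
After 3 clicks: (0.3318, 0.3086, 0.3596)
P(in Home after 3 clicks) = 0.3596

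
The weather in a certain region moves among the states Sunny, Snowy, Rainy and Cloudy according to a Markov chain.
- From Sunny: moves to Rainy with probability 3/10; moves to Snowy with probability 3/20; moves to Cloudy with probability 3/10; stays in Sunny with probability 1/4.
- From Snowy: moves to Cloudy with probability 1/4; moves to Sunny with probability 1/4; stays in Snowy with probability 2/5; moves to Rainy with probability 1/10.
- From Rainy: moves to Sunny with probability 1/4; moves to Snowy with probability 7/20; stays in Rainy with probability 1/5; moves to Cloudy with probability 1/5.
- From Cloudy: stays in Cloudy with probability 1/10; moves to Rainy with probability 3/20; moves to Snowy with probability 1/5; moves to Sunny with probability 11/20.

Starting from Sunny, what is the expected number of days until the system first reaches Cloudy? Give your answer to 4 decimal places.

3.7814

Let t(s) be the expected number of days to first reach Cloudy from state s, with t(Cloudy) = 0. Conditioning on the first day:
t(Sunny) = 1 + 0.25·t(Sunny) + 0.15·t(Snowy) + 0.3·t(Rainy)
t(Snowy) = 1 + 0.25·t(Sunny) + 0.4·t(Snowy) + 0.1·t(Rainy)
t(Rainy) = 1 + 0.25·t(Sunny) + 0.35·t(Snowy) + 0.2·t(Rainy)
Solving: t(Sunny) = 3.7814, t(Snowy) = 3.9344, t(Rainy) = 4.1530.
Expected days from Sunny to Cloudy: 3.7814.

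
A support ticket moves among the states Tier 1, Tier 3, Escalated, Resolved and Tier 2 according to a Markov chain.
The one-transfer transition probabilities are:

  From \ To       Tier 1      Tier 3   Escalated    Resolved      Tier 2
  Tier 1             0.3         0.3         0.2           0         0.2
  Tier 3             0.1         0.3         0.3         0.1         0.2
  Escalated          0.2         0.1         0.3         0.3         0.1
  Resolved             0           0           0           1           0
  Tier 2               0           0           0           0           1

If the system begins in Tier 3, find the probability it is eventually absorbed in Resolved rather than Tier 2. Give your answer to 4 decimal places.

Let h(s) be the probability of absorption at Resolved starting from transient state s. Then h(Resolved) = 1 and h(Tier 2) = 0. By first-step analysis:
h(Tier 1) = 0.3·h(Tier 1) + 0.3·h(Tier 3) + 0.2·h(Escalated) + 0.2·0
h(Tier 3) = 0.1·h(Tier 1) + 0.3·h(Tier 3) + 0.3·h(Escalated) + 0.1·1 + 0.2·0
h(Escalated) = 0.2·h(Tier 1) + 0.1·h(Tier 3) + 0.3·h(Escalated) + 0.3·1 + 0.1·0
Solving: h(Tier 1) = 0.3636, h(Tier 3) = 0.4506, h(Escalated) = 0.5968.
Starting from Tier 3, the probability is 0.4506.

0.4506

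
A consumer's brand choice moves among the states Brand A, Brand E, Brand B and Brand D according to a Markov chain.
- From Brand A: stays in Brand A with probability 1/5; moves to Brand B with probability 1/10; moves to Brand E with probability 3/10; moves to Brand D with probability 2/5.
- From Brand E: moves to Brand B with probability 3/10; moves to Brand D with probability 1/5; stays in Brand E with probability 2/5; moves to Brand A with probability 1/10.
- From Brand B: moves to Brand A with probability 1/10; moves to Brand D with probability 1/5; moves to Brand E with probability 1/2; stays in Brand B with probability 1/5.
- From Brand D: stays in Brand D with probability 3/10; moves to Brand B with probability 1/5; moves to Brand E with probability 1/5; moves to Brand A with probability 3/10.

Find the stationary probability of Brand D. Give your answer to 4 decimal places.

Let the stationary distribution be π with π = πP and π_1 + π_2 + π_3 + π_4 = 1.
π_1 = 0.2·π_1 + 0.1·π_2 + 0.1·π_3 + 0.3·π_4
π_2 = 0.3·π_1 + 0.4·π_2 + 0.5·π_3 + 0.2·π_4
π_3 = 0.1·π_1 + 0.3·π_2 + 0.2·π_3 + 0.2·π_4
Solving with the normalization constraint gives π = (0.1688, 0.3530, 0.2184, 0.2597).
So the stationary probability of Brand D is 0.2597.

0.2597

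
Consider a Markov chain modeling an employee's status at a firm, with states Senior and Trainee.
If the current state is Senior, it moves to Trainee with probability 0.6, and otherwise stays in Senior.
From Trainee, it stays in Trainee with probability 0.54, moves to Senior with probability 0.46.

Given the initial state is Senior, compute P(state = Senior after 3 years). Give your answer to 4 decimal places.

0.4338

Propagate the distribution vector 3 years from Senior.
After 0 years: (1.0000, 0.0000)
After 1 year: (0.4000, 0.6000)
After 2 years: (0.4360, 0.5640)
After 3 years: (0.4338, 0.5662)
P(in Senior after 3 years) = 0.4338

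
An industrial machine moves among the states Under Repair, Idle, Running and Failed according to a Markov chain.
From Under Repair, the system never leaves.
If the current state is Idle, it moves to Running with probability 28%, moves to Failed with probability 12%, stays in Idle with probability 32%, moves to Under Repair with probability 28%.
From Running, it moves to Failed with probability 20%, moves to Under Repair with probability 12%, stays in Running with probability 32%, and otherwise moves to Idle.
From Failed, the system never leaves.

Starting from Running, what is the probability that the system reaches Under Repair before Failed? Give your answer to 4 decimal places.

Let h(s) be the probability of absorption at Under Repair starting from transient state s. Then h(Under Repair) = 1 and h(Failed) = 0. By first-step analysis:
h(Idle) = 0.28·1 + 0.32·h(Idle) + 0.28·h(Running) + 0.12·0
h(Running) = 0.12·1 + 0.36·h(Idle) + 0.32·h(Running) + 0.2·0
Solving: h(Idle) = 0.6195, h(Running) = 0.5044.
Starting from Running, the probability is 0.5044.

0.5044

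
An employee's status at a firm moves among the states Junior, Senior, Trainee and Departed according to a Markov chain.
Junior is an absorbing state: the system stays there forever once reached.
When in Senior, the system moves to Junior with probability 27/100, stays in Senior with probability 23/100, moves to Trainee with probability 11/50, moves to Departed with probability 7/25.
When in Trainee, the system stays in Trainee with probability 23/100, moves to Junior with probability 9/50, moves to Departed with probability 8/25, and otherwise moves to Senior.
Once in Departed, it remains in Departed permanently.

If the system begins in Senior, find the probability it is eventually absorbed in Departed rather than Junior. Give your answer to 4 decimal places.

Let h(s) be the probability of absorption at Departed starting from transient state s. Then h(Departed) = 1 and h(Junior) = 0. By first-step analysis:
h(Senior) = 0.27·0 + 0.23·h(Senior) + 0.22·h(Trainee) + 0.28·1
h(Trainee) = 0.18·0 + 0.27·h(Senior) + 0.23·h(Trainee) + 0.32·1
Solving: h(Senior) = 0.5361, h(Trainee) = 0.6036.
Starting from Senior, the probability is 0.5361.

0.5361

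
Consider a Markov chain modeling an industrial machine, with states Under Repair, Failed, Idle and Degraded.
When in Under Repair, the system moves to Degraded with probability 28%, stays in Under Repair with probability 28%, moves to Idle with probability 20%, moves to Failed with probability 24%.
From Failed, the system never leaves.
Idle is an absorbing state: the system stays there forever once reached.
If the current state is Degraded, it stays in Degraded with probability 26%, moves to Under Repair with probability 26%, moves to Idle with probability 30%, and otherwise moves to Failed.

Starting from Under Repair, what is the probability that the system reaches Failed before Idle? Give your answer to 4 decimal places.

Let h(s) be the probability of absorption at Failed starting from transient state s. Then h(Failed) = 1 and h(Idle) = 0. By first-step analysis:
h(Under Repair) = 0.28·h(Under Repair) + 0.24·1 + 0.2·0 + 0.28·h(Degraded)
h(Degraded) = 0.26·h(Under Repair) + 0.18·1 + 0.3·0 + 0.26·h(Degraded)
Solving: h(Under Repair) = 0.4957, h(Degraded) = 0.4174.
Starting from Under Repair, the probability is 0.4957.

0.4957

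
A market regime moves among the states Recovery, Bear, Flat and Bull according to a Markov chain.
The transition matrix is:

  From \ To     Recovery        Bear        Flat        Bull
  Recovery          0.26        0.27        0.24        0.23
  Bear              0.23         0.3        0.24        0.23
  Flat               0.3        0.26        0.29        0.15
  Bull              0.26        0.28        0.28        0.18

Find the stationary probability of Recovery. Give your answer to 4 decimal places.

0.2621

Let the stationary distribution be π with π = πP and π_1 + π_2 + π_3 + π_4 = 1.
π_1 = 0.26·π_1 + 0.23·π_2 + 0.3·π_3 + 0.26·π_4
π_2 = 0.27·π_1 + 0.3·π_2 + 0.26·π_3 + 0.28·π_4
π_3 = 0.24·π_1 + 0.24·π_2 + 0.29·π_3 + 0.28·π_4
Solving with the normalization constraint gives π = (0.2621, 0.2777, 0.2610, 0.1992).
So the stationary probability of Recovery is 0.2621.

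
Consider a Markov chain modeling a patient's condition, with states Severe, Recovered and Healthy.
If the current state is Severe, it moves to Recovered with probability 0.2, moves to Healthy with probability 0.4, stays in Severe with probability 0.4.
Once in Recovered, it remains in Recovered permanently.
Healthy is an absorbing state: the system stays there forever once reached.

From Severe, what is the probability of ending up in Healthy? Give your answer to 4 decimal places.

Let h(s) be the probability of absorption at Healthy starting from transient state s. Then h(Healthy) = 1 and h(Recovered) = 0. By first-step analysis:
h(Severe) = 0.4·h(Severe) + 0.2·0 + 0.4·1
Solving: h(Severe) = 0.6667.
Starting from Severe, the probability is 0.6667.

0.6667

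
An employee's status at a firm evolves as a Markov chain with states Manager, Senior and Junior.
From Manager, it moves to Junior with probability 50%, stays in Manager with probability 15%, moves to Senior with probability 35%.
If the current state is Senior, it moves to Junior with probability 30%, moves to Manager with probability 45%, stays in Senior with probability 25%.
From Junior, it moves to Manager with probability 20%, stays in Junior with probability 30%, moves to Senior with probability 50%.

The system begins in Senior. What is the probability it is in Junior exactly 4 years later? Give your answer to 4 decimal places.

0.3561

Propagate the distribution vector 4 years from Senior.
After 0 years: (0.0000, 1.0000, 0.0000)
After 1 year: (0.4500, 0.2500, 0.3000)
After 2 years: (0.2400, 0.3700, 0.3900)
After 3 years: (0.2805, 0.3715, 0.3480)
After 4 years: (0.2789, 0.3651, 0.3561)
P(in Junior after 4 years) = 0.3561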